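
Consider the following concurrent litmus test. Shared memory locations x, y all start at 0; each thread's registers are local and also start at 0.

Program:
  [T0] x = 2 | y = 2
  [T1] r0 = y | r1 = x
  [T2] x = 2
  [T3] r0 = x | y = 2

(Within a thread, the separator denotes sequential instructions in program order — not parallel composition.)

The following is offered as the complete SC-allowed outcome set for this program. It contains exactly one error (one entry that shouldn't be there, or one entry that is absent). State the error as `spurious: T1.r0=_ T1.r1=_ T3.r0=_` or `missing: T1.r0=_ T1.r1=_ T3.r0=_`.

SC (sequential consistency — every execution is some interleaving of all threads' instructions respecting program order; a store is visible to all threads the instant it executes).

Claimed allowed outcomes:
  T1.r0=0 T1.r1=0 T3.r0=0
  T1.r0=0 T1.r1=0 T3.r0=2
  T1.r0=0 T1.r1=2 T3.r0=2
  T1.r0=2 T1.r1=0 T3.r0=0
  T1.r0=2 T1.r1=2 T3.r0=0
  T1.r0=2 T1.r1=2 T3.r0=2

outcome vector order: (T1.r0,T1.r1,T3.r0)
under SC → 0/0/0; 0/0/2; 0/2/0; 0/2/2; 2/0/0; 2/2/0; 2/2/2
SC∖claimed = {0/2/0}

missing: T1.r0=0 T1.r1=2 T3.r0=0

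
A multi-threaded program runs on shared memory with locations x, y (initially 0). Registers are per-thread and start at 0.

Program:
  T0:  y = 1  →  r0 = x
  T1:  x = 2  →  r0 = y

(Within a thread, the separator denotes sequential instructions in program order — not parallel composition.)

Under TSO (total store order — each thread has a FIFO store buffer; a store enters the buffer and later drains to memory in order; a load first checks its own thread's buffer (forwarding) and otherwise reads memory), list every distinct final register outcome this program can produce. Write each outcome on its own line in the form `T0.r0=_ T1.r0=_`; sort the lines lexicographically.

outcome vector order: (T0.r0,T1.r0)
|TSO outcomes| = 4

T0.r0=0 T1.r0=0
T0.r0=0 T1.r0=1
T0.r0=2 T1.r0=0
T0.r0=2 T1.r0=1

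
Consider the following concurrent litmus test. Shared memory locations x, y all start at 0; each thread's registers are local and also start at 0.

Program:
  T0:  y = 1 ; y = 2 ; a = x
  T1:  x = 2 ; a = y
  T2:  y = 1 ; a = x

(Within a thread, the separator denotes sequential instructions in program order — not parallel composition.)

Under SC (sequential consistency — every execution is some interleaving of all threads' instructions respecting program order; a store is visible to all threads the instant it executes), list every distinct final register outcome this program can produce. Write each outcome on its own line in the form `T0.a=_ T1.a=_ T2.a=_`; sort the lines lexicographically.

T0.a=0 T1.a=1 T2.a=0
T0.a=0 T1.a=1 T2.a=2
T0.a=0 T1.a=2 T2.a=0
T0.a=0 T1.a=2 T2.a=2
T0.a=2 T1.a=0 T2.a=2
T0.a=2 T1.a=1 T2.a=0
T0.a=2 T1.a=1 T2.a=2
T0.a=2 T1.a=2 T2.a=0
T0.a=2 T1.a=2 T2.a=2

outcome vector order: (T0.a,T1.a,T2.a)
|SC outcomes| = 9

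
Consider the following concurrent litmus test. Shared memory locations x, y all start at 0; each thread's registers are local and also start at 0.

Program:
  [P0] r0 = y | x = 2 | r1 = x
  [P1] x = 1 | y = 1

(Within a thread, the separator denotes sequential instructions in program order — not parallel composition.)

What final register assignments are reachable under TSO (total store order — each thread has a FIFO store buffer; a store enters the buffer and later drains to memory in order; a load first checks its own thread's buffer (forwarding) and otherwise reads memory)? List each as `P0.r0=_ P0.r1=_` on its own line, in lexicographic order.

outcome vector order: (P0.r0,P0.r1)
|TSO outcomes| = 3

P0.r0=0 P0.r1=1
P0.r0=0 P0.r1=2
P0.r0=1 P0.r1=2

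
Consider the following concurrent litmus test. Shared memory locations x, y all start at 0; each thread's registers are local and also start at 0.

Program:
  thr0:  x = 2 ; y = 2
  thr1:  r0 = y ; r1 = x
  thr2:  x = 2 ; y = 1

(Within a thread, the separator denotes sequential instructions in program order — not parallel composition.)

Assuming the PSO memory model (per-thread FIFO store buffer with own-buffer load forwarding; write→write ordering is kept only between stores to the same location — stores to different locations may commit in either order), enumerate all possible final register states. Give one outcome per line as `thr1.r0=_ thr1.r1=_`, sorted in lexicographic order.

thr1.r0=0 thr1.r1=0
thr1.r0=0 thr1.r1=2
thr1.r0=1 thr1.r1=0
thr1.r0=1 thr1.r1=2
thr1.r0=2 thr1.r1=0
thr1.r0=2 thr1.r1=2

outcome vector order: (thr1.r0,thr1.r1)
|PSO outcomes| = 6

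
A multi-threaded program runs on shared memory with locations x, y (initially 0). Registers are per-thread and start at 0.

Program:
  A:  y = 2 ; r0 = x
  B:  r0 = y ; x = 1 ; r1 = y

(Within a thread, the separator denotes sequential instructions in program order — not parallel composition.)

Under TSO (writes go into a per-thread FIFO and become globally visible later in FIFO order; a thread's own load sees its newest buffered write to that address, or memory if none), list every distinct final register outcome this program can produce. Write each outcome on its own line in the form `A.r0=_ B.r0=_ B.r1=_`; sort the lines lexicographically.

A.r0=0 B.r0=0 B.r1=0
A.r0=0 B.r0=0 B.r1=2
A.r0=0 B.r0=2 B.r1=2
A.r0=1 B.r0=0 B.r1=0
A.r0=1 B.r0=0 B.r1=2
A.r0=1 B.r0=2 B.r1=2

outcome vector order: (A.r0,B.r0,B.r1)
|TSO outcomes| = 6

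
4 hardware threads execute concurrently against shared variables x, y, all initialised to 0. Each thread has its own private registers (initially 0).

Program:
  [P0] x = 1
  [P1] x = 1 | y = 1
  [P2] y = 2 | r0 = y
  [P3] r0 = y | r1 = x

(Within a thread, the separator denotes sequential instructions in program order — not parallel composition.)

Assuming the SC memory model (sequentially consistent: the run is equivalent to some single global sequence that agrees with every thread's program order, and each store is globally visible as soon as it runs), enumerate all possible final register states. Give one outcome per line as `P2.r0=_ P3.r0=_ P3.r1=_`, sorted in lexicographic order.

outcome vector order: (P2.r0,P3.r0,P3.r1)
|SC outcomes| = 10

P2.r0=1 P3.r0=0 P3.r1=0
P2.r0=1 P3.r0=0 P3.r1=1
P2.r0=1 P3.r0=1 P3.r1=1
P2.r0=1 P3.r0=2 P3.r1=0
P2.r0=1 P3.r0=2 P3.r1=1
P2.r0=2 P3.r0=0 P3.r1=0
P2.r0=2 P3.r0=0 P3.r1=1
P2.r0=2 P3.r0=1 P3.r1=1
P2.r0=2 P3.r0=2 P3.r1=0
P2.r0=2 P3.r0=2 P3.r1=1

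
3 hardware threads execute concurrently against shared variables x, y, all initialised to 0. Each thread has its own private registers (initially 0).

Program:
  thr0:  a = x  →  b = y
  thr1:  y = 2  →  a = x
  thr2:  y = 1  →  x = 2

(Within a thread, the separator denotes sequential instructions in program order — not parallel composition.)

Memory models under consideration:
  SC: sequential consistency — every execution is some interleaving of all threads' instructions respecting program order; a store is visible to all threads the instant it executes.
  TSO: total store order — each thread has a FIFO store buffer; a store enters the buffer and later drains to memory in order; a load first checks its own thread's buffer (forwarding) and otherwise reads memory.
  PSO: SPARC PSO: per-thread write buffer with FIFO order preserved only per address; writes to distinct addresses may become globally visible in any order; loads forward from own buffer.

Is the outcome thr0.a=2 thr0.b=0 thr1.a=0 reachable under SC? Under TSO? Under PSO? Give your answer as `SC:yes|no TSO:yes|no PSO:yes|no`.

SC:no TSO:no PSO:yes

outcome vector order: (thr0.a,thr0.b,thr1.a)
[SC] allowed = {0/0/0; 0/0/2; 0/1/0; 0/1/2; 0/2/0; 0/2/2; 2/1/0; 2/1/2; 2/2/0; 2/2/2}
[TSO] allowed = {0/0/0; 0/0/2; 0/1/0; 0/1/2; 0/2/0; 0/2/2; 2/1/0; 2/1/2; 2/2/0; 2/2/2}
[PSO] allowed = {0/0/0; 0/0/2; 0/1/0; 0/1/2; 0/2/0; 0/2/2; 2/0/0; 2/0/2; 2/1/0; 2/1/2; 2/2/0; 2/2/2}
target 2/0/0 ∈ {PSO}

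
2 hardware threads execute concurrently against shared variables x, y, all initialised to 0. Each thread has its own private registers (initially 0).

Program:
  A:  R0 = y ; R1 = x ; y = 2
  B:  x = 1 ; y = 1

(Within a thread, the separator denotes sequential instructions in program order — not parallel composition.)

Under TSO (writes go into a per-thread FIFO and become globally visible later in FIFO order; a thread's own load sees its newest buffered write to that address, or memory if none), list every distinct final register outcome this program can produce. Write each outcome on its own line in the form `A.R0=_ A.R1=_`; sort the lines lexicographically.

outcome vector order: (A.R0,A.R1)
|TSO outcomes| = 3

A.R0=0 A.R1=0
A.R0=0 A.R1=1
A.R0=1 A.R1=1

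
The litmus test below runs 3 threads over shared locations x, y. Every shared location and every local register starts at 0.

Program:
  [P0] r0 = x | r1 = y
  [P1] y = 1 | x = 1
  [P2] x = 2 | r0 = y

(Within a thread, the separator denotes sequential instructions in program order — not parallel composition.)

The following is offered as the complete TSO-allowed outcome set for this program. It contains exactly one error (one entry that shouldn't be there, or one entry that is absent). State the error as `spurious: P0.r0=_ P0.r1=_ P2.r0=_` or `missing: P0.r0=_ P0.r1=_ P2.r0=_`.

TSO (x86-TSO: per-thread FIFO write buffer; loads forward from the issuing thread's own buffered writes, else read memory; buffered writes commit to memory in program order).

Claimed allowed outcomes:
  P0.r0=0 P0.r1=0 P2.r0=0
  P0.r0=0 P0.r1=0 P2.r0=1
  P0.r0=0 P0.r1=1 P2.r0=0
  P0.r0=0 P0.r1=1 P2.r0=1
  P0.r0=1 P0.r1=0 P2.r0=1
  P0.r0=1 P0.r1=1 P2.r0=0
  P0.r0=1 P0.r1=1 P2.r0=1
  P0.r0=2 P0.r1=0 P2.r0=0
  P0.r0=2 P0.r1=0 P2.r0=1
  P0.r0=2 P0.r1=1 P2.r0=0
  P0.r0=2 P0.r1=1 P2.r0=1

spurious: P0.r0=1 P0.r1=0 P2.r0=1

outcome vector order: (P0.r0,P0.r1,P2.r0)
under TSO → (0,0,0); (0,0,1); (0,1,0); (0,1,1); (1,1,0); (1,1,1); (2,0,0); (2,0,1); (2,1,0); (2,1,1)
claimed∖TSO = {(1,0,1)}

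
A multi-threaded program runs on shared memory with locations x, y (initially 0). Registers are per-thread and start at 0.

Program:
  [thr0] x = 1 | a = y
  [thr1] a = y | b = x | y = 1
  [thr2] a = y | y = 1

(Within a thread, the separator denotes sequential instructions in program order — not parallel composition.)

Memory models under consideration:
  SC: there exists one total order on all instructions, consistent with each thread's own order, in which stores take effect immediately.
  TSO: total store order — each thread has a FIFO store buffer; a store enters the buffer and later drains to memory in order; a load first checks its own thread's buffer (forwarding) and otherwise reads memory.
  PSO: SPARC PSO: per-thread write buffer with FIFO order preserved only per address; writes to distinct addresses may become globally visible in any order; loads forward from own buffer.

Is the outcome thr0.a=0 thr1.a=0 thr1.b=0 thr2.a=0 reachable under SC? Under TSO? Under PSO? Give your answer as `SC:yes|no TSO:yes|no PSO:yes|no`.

outcome vector order: (thr0.a,thr1.a,thr1.b,thr2.a)
SC (11): <0 0 0 0> <0 0 0 1> <0 0 1 0> <0 0 1 1> <0 1 1 0> <1 0 0 0> <1 0 0 1> <1 0 1 0> <1 0 1 1> <1 1 0 0> <1 1 1 0>
TSO (12): <0 0 0 0> <0 0 0 1> <0 0 1 0> <0 0 1 1> <0 1 0 0> <0 1 1 0> <1 0 0 0> <1 0 0 1> <1 0 1 0> <1 0 1 1> <1 1 0 0> <1 1 1 0>
PSO (12): <0 0 0 0> <0 0 0 1> <0 0 1 0> <0 0 1 1> <0 1 0 0> <0 1 1 0> <1 0 0 0> <1 0 0 1> <1 0 1 0> <1 0 1 1> <1 1 0 0> <1 1 1 0>
target <0 0 0 0> ∈ {SC,TSO,PSO}

SC:yes TSO:yes PSO:yes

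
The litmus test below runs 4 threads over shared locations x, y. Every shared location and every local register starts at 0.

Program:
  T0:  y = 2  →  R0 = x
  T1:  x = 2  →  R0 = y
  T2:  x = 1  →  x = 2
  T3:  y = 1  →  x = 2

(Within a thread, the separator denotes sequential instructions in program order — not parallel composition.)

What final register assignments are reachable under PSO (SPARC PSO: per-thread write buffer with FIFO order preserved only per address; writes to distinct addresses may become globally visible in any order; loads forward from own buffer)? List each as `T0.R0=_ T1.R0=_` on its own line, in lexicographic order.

T0.R0=0 T1.R0=0
T0.R0=0 T1.R0=1
T0.R0=0 T1.R0=2
T0.R0=1 T1.R0=0
T0.R0=1 T1.R0=1
T0.R0=1 T1.R0=2
T0.R0=2 T1.R0=0
T0.R0=2 T1.R0=1
T0.R0=2 T1.R0=2

outcome vector order: (T0.R0,T1.R0)
|PSO outcomes| = 9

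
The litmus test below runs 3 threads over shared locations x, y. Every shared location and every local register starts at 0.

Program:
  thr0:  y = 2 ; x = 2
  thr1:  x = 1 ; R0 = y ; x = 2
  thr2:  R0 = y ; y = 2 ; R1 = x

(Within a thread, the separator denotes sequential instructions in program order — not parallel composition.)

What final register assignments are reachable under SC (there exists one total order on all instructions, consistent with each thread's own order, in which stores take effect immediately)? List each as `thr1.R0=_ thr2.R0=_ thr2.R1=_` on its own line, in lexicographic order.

thr1.R0=0 thr2.R0=0 thr2.R1=1
thr1.R0=0 thr2.R0=0 thr2.R1=2
thr1.R0=0 thr2.R0=2 thr2.R1=1
thr1.R0=0 thr2.R0=2 thr2.R1=2
thr1.R0=2 thr2.R0=0 thr2.R1=0
thr1.R0=2 thr2.R0=0 thr2.R1=1
thr1.R0=2 thr2.R0=0 thr2.R1=2
thr1.R0=2 thr2.R0=2 thr2.R1=0
thr1.R0=2 thr2.R0=2 thr2.R1=1
thr1.R0=2 thr2.R0=2 thr2.R1=2

outcome vector order: (thr1.R0,thr2.R0,thr2.R1)
|SC outcomes| = 10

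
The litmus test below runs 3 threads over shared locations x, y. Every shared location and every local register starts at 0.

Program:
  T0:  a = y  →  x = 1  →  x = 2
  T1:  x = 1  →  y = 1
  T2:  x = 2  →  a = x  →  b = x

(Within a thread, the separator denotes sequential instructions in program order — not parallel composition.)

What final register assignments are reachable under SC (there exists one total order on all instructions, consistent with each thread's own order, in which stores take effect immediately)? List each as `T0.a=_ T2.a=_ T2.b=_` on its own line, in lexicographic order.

T0.a=0 T2.a=1 T2.b=1
T0.a=0 T2.a=1 T2.b=2
T0.a=0 T2.a=2 T2.b=1
T0.a=0 T2.a=2 T2.b=2
T0.a=1 T2.a=1 T2.b=1
T0.a=1 T2.a=1 T2.b=2
T0.a=1 T2.a=2 T2.b=1
T0.a=1 T2.a=2 T2.b=2

outcome vector order: (T0.a,T2.a,T2.b)
|SC outcomes| = 8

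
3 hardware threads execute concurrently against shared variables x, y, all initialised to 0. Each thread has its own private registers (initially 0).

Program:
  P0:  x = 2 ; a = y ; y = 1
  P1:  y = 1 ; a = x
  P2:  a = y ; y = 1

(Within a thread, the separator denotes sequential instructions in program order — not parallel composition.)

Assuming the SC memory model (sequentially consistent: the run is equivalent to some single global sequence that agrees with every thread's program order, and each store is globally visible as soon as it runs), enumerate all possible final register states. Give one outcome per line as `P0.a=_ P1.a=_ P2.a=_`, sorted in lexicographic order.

P0.a=0 P1.a=2 P2.a=0
P0.a=0 P1.a=2 P2.a=1
P0.a=1 P1.a=0 P2.a=0
P0.a=1 P1.a=0 P2.a=1
P0.a=1 P1.a=2 P2.a=0
P0.a=1 P1.a=2 P2.a=1

outcome vector order: (P0.a,P1.a,P2.a)
|SC outcomes| = 6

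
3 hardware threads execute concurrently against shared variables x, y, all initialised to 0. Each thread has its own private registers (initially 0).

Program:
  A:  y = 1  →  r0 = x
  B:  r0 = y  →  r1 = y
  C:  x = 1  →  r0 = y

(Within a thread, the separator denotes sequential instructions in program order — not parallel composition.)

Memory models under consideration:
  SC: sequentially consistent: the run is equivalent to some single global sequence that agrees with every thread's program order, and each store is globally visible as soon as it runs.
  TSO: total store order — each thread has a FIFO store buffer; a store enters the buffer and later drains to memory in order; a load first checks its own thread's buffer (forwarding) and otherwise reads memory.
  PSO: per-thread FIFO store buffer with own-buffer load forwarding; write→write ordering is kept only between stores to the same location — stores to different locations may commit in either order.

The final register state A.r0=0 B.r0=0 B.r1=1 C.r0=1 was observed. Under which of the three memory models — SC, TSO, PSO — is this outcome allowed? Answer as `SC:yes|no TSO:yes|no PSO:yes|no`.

outcome vector order: (A.r0,B.r0,B.r1,C.r0)
SC: 9 outcomes — {0001, 0011, 0111, 1000, 1001, 1010, 1011, 1110, 1111}
TSO: 12 outcomes — {0000, 0001, 0010, 0011, 0110, 0111, 1000, 1001, 1010, 1011, 1110, 1111}
PSO: 12 outcomes — {0000, 0001, 0010, 0011, 0110, 0111, 1000, 1001, 1010, 1011, 1110, 1111}
target 0011 ∈ {SC,TSO,PSO}

SC:yes TSO:yes PSO:yes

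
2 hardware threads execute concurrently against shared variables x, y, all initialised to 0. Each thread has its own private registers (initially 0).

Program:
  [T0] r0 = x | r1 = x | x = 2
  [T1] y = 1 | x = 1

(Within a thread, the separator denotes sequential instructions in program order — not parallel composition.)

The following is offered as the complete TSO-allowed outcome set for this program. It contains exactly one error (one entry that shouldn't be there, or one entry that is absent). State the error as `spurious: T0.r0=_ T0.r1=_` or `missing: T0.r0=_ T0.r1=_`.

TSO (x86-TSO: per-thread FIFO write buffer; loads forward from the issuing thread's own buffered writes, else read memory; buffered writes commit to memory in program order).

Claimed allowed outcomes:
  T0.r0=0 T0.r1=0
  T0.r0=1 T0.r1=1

missing: T0.r0=0 T0.r1=1

outcome vector order: (T0.r0,T0.r1)
under TSO → (0,0) (0,1) (1,1)
TSO∖claimed = {(0,1)}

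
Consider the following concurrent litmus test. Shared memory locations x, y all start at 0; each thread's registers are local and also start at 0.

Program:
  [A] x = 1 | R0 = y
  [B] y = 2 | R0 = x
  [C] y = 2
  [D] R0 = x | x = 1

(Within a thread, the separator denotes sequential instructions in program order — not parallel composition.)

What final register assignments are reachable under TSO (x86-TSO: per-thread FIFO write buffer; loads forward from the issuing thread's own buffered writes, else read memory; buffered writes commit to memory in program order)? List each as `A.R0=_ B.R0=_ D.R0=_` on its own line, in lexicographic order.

outcome vector order: (A.R0,B.R0,D.R0)
|TSO outcomes| = 8

A.R0=0 B.R0=0 D.R0=0
A.R0=0 B.R0=0 D.R0=1
A.R0=0 B.R0=1 D.R0=0
A.R0=0 B.R0=1 D.R0=1
A.R0=2 B.R0=0 D.R0=0
A.R0=2 B.R0=0 D.R0=1
A.R0=2 B.R0=1 D.R0=0
A.R0=2 B.R0=1 D.R0=1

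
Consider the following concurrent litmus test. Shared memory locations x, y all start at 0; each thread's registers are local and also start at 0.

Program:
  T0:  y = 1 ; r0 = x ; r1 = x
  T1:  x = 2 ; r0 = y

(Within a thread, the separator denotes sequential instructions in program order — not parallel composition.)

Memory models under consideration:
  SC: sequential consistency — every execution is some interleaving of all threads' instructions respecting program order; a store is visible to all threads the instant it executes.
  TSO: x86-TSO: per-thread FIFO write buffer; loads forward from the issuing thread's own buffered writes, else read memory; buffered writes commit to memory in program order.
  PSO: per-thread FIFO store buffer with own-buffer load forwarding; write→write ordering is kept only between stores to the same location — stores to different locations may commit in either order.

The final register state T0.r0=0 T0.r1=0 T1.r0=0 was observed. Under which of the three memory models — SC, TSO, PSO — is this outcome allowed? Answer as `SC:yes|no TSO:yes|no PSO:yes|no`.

outcome vector order: (T0.r0,T0.r1,T1.r0)
[SC] allowed = {001; 021; 220; 221}
[TSO] allowed = {000; 001; 020; 021; 220; 221}
[PSO] allowed = {000; 001; 020; 021; 220; 221}
target 000 ∈ {TSO,PSO}

SC:no TSO:yes PSO:yes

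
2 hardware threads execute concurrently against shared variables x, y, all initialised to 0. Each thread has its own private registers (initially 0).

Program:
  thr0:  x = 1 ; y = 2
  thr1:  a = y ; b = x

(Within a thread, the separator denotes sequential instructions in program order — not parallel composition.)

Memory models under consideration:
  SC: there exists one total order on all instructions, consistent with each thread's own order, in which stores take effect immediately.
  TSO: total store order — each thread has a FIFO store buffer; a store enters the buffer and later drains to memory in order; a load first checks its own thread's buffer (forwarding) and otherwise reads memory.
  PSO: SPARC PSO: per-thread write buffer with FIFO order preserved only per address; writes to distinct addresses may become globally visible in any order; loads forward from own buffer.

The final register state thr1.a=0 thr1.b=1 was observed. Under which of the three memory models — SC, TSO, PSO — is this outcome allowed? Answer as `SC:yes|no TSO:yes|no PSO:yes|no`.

outcome vector order: (thr1.a,thr1.b)
under SC → 0/0 0/1 2/1
under TSO → 0/0 0/1 2/1
under PSO → 0/0 0/1 2/0 2/1
target 0/1 ∈ {SC,TSO,PSO}

SC:yes TSO:yes PSO:yes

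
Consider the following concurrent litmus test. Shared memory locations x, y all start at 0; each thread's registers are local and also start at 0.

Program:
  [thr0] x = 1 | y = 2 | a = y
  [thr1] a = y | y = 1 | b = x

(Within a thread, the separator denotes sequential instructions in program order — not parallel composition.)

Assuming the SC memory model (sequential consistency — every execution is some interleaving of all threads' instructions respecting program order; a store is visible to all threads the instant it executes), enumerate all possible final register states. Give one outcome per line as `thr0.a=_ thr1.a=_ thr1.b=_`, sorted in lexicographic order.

outcome vector order: (thr0.a,thr1.a,thr1.b)
|SC outcomes| = 5

thr0.a=1 thr1.a=0 thr1.b=1
thr0.a=1 thr1.a=2 thr1.b=1
thr0.a=2 thr1.a=0 thr1.b=0
thr0.a=2 thr1.a=0 thr1.b=1
thr0.a=2 thr1.a=2 thr1.b=1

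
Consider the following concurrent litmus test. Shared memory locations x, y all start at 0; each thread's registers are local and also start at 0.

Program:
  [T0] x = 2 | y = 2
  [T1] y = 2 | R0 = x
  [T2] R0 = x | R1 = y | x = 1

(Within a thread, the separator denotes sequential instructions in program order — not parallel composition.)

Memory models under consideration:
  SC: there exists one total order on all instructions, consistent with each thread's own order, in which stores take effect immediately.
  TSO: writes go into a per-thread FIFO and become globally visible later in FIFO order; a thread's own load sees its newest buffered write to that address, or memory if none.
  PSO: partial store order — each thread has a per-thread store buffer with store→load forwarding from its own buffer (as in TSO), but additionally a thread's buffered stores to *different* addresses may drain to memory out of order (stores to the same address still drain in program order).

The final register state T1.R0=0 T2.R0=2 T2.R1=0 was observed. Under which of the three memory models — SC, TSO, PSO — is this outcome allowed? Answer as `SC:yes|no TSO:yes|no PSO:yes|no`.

outcome vector order: (T1.R0,T2.R0,T2.R1)
[SC] allowed = {(0,0,0); (0,0,2); (0,2,2); (1,0,0); (1,0,2); (1,2,0); (1,2,2); (2,0,0); (2,0,2); (2,2,0); (2,2,2)}
[TSO] allowed = {(0,0,0); (0,0,2); (0,2,0); (0,2,2); (1,0,0); (1,0,2); (1,2,0); (1,2,2); (2,0,0); (2,0,2); (2,2,0); (2,2,2)}
[PSO] allowed = {(0,0,0); (0,0,2); (0,2,0); (0,2,2); (1,0,0); (1,0,2); (1,2,0); (1,2,2); (2,0,0); (2,0,2); (2,2,0); (2,2,2)}
target (0,2,0) ∈ {TSO,PSO}

SC:no TSO:yes PSO:yes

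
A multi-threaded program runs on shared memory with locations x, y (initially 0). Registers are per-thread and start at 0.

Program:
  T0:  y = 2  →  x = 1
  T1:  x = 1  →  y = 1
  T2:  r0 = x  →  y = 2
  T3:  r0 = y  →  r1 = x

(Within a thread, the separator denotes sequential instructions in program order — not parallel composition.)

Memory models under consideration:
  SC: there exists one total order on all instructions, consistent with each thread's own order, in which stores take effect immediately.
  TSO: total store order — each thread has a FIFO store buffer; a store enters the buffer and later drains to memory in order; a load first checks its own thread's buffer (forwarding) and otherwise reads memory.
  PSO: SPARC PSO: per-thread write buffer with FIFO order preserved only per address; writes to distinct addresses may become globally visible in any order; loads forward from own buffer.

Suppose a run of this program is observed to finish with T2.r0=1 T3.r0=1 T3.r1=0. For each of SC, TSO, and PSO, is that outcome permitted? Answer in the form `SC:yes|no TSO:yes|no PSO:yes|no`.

outcome vector order: (T2.r0,T3.r0,T3.r1)
SC: 10 outcomes — {0/0/0, 0/0/1, 0/1/1, 0/2/0, 0/2/1, 1/0/0, 1/0/1, 1/1/1, 1/2/0, 1/2/1}
TSO: 10 outcomes — {0/0/0, 0/0/1, 0/1/1, 0/2/0, 0/2/1, 1/0/0, 1/0/1, 1/1/1, 1/2/0, 1/2/1}
PSO: 12 outcomes — {0/0/0, 0/0/1, 0/1/0, 0/1/1, 0/2/0, 0/2/1, 1/0/0, 1/0/1, 1/1/0, 1/1/1, 1/2/0, 1/2/1}
target 1/1/0 ∈ {PSO}

SC:no TSO:no PSO:yes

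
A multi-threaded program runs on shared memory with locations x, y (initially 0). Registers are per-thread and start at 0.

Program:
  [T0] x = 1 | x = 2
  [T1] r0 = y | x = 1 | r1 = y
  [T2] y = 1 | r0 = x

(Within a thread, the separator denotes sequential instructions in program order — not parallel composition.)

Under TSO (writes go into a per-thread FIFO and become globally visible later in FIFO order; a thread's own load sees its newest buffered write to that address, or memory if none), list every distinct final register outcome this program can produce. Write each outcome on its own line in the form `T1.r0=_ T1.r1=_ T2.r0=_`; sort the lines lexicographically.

T1.r0=0 T1.r1=0 T2.r0=0
T1.r0=0 T1.r1=0 T2.r0=1
T1.r0=0 T1.r1=0 T2.r0=2
T1.r0=0 T1.r1=1 T2.r0=0
T1.r0=0 T1.r1=1 T2.r0=1
T1.r0=0 T1.r1=1 T2.r0=2
T1.r0=1 T1.r1=1 T2.r0=0
T1.r0=1 T1.r1=1 T2.r0=1
T1.r0=1 T1.r1=1 T2.r0=2

outcome vector order: (T1.r0,T1.r1,T2.r0)
|TSO outcomes| = 9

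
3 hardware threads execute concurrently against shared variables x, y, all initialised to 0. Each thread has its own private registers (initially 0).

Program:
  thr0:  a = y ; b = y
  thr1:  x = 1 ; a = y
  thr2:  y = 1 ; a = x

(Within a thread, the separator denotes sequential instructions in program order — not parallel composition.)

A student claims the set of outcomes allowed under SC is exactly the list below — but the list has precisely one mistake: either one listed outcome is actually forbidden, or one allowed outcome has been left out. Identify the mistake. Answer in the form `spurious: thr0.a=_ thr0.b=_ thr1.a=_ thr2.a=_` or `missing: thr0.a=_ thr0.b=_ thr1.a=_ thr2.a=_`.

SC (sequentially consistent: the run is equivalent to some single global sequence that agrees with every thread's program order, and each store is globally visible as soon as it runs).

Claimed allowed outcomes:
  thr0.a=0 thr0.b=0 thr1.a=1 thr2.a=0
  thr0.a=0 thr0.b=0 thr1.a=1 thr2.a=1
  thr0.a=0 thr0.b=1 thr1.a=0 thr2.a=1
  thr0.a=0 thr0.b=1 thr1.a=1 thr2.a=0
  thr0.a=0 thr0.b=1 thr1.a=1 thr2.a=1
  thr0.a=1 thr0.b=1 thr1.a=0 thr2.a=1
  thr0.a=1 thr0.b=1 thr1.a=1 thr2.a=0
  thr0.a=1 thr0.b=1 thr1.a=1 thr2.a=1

missing: thr0.a=0 thr0.b=0 thr1.a=0 thr2.a=1

outcome vector order: (thr0.a,thr0.b,thr1.a,thr2.a)
under SC → 0001; 0010; 0011; 0101; 0110; 0111; 1101; 1110; 1111
SC∖claimed = {0001}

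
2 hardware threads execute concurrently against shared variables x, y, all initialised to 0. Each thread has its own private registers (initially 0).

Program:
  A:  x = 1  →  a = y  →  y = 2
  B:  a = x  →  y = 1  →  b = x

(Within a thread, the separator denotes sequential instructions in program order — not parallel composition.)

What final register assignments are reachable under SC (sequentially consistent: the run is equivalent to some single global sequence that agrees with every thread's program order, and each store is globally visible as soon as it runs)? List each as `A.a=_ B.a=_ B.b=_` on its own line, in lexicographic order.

A.a=0 B.a=0 B.b=1
A.a=0 B.a=1 B.b=1
A.a=1 B.a=0 B.b=0
A.a=1 B.a=0 B.b=1
A.a=1 B.a=1 B.b=1

outcome vector order: (A.a,B.a,B.b)
|SC outcomes| = 5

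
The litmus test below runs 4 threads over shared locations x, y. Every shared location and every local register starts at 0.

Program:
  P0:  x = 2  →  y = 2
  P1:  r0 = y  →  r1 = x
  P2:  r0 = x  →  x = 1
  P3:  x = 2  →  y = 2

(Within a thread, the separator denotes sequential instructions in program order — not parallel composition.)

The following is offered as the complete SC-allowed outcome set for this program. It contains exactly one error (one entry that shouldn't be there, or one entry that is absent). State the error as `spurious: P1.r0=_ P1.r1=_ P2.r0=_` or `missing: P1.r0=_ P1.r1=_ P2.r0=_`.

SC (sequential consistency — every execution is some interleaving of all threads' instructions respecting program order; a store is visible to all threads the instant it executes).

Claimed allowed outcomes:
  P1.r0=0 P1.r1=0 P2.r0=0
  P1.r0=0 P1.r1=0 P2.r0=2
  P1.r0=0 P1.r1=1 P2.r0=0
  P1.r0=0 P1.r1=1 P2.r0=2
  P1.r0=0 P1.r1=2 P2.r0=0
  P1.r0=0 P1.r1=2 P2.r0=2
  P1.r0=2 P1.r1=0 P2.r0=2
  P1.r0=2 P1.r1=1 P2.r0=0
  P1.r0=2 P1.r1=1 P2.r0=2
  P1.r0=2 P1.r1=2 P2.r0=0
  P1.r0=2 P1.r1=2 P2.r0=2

spurious: P1.r0=2 P1.r1=0 P2.r0=2

outcome vector order: (P1.r0,P1.r1,P2.r0)
SC: 10 outcomes — {0/0/0 0/0/2 0/1/0 0/1/2 0/2/0 0/2/2 2/1/0 2/1/2 2/2/0 2/2/2}
claimed∖SC = {2/0/2}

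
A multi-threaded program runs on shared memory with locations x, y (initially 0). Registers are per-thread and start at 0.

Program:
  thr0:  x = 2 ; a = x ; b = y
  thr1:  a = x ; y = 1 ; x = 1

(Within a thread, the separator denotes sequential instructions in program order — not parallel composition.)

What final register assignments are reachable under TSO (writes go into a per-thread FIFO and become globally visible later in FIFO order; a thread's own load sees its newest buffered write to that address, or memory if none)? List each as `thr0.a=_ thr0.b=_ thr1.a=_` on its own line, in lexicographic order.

outcome vector order: (thr0.a,thr0.b,thr1.a)
|TSO outcomes| = 6

thr0.a=1 thr0.b=1 thr1.a=0
thr0.a=1 thr0.b=1 thr1.a=2
thr0.a=2 thr0.b=0 thr1.a=0
thr0.a=2 thr0.b=0 thr1.a=2
thr0.a=2 thr0.b=1 thr1.a=0
thr0.a=2 thr0.b=1 thr1.a=2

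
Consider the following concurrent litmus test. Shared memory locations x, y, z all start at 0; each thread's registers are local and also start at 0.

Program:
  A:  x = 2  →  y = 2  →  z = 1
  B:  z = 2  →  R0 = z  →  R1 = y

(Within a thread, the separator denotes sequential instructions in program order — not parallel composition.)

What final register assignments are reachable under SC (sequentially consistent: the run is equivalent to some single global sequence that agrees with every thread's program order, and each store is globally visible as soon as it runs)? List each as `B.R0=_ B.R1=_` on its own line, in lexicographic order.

B.R0=1 B.R1=2
B.R0=2 B.R1=0
B.R0=2 B.R1=2

outcome vector order: (B.R0,B.R1)
|SC outcomes| = 3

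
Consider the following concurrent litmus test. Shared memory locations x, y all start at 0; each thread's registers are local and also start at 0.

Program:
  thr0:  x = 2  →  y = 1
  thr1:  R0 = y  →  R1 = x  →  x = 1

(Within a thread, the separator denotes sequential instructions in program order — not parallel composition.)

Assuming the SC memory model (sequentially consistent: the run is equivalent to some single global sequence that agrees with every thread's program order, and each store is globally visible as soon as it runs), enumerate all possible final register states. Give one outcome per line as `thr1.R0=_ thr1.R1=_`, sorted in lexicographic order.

outcome vector order: (thr1.R0,thr1.R1)
|SC outcomes| = 3

thr1.R0=0 thr1.R1=0
thr1.R0=0 thr1.R1=2
thr1.R0=1 thr1.R1=2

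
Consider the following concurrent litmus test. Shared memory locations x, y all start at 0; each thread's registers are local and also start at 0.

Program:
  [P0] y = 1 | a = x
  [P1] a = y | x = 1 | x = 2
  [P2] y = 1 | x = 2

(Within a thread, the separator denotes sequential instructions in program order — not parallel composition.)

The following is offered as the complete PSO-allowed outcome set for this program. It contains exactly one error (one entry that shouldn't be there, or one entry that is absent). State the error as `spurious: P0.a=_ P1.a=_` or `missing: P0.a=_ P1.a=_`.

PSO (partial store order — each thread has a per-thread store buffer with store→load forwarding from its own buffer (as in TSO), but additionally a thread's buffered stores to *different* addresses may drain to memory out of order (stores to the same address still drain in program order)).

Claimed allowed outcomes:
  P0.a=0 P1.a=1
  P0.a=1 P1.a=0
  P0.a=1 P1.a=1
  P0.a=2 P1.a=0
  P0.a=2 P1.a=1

outcome vector order: (P0.a,P1.a)
under PSO → 0/0, 0/1, 1/0, 1/1, 2/0, 2/1
PSO∖claimed = {0/0}

missing: P0.a=0 P1.a=0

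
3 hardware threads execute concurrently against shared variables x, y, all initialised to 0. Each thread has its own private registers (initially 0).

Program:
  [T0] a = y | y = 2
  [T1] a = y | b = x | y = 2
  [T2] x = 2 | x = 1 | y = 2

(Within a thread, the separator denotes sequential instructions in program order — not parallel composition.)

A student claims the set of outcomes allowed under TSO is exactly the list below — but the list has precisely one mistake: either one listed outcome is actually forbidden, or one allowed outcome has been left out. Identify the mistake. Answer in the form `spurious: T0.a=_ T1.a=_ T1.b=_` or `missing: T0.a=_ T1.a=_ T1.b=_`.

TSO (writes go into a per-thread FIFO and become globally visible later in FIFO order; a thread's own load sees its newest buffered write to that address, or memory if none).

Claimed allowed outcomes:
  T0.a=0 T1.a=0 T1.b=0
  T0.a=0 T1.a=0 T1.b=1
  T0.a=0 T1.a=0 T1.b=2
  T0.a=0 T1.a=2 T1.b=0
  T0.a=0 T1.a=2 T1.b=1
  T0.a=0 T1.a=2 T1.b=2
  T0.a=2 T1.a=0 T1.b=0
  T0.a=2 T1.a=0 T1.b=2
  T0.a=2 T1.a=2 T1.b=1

outcome vector order: (T0.a,T1.a,T1.b)
[TSO] allowed = {000; 001; 002; 020; 021; 022; 200; 201; 202; 221}
TSO∖claimed = {201}

missing: T0.a=2 T1.a=0 T1.b=1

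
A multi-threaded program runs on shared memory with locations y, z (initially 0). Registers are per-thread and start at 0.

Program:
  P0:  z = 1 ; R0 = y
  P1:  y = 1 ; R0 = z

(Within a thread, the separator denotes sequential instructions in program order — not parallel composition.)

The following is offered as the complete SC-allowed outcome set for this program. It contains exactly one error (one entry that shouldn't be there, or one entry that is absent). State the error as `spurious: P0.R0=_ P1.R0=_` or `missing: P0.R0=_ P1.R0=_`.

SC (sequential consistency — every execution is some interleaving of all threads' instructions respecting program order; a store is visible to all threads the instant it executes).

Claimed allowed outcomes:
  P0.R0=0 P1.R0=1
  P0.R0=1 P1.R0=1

missing: P0.R0=1 P1.R0=0

outcome vector order: (P0.R0,P1.R0)
under SC → 01; 10; 11
SC∖claimed = {10}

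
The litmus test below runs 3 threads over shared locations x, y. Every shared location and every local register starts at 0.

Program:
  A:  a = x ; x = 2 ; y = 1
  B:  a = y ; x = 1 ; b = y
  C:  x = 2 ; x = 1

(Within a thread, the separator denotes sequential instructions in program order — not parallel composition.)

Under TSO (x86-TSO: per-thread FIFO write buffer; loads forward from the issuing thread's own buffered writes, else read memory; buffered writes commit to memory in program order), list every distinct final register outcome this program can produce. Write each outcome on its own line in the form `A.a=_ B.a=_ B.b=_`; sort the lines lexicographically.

A.a=0 B.a=0 B.b=0
A.a=0 B.a=0 B.b=1
A.a=0 B.a=1 B.b=1
A.a=1 B.a=0 B.b=0
A.a=1 B.a=0 B.b=1
A.a=1 B.a=1 B.b=1
A.a=2 B.a=0 B.b=0
A.a=2 B.a=0 B.b=1
A.a=2 B.a=1 B.b=1

outcome vector order: (A.a,B.a,B.b)
|TSO outcomes| = 9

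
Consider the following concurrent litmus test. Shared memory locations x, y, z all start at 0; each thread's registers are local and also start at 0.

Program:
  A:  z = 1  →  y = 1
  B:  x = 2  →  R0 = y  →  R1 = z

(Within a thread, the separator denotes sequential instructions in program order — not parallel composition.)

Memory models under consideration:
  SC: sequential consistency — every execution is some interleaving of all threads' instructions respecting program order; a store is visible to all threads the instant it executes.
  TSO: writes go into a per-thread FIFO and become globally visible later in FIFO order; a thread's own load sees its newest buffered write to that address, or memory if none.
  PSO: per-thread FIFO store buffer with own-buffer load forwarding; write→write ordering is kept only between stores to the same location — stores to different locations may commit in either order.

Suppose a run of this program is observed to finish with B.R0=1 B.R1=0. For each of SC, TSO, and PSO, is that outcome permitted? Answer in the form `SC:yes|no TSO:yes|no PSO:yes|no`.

SC:no TSO:no PSO:yes

outcome vector order: (B.R0,B.R1)
[SC] allowed = {00; 01; 11}
[TSO] allowed = {00; 01; 11}
[PSO] allowed = {00; 01; 10; 11}
target 10 ∈ {PSO}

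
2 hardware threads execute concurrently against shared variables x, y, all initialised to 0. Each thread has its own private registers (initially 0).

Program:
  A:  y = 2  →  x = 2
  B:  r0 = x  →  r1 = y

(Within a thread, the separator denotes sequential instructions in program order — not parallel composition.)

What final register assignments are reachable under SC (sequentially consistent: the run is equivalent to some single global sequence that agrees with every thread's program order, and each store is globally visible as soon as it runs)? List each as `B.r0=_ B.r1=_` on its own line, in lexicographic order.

B.r0=0 B.r1=0
B.r0=0 B.r1=2
B.r0=2 B.r1=2

outcome vector order: (B.r0,B.r1)
|SC outcomes| = 3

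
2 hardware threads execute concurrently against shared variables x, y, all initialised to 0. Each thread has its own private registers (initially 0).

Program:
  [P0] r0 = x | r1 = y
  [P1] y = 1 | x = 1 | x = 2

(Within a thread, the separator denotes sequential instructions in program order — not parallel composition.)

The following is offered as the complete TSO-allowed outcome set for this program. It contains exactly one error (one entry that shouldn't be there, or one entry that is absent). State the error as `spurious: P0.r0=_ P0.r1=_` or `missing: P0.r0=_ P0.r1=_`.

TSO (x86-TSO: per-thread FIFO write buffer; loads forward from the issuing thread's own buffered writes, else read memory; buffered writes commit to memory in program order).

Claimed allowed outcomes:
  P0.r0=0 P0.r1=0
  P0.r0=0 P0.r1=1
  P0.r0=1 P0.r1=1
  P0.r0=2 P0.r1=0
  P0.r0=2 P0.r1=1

spurious: P0.r0=2 P0.r1=0

outcome vector order: (P0.r0,P0.r1)
TSO: 4 outcomes — {<0 0>; <0 1>; <1 1>; <2 1>}
claimed∖TSO = {<2 0>}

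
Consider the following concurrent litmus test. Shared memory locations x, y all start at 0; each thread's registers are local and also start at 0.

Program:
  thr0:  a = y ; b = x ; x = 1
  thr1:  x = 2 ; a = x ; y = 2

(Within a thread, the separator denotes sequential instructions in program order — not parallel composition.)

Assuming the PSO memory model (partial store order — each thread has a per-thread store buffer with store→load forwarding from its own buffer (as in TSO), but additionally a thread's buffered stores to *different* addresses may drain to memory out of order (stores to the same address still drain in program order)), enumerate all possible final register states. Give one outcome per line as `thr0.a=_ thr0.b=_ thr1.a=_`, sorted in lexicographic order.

thr0.a=0 thr0.b=0 thr1.a=1
thr0.a=0 thr0.b=0 thr1.a=2
thr0.a=0 thr0.b=2 thr1.a=1
thr0.a=0 thr0.b=2 thr1.a=2
thr0.a=2 thr0.b=0 thr1.a=2
thr0.a=2 thr0.b=2 thr1.a=2

outcome vector order: (thr0.a,thr0.b,thr1.a)
|PSO outcomes| = 6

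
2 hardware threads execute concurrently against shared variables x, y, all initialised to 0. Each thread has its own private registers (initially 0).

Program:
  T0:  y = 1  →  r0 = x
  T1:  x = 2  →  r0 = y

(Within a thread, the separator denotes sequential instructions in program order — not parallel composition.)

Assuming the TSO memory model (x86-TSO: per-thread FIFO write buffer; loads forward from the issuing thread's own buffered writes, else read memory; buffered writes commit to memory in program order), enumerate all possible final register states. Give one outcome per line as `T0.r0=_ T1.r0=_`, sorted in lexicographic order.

outcome vector order: (T0.r0,T1.r0)
|TSO outcomes| = 4

T0.r0=0 T1.r0=0
T0.r0=0 T1.r0=1
T0.r0=2 T1.r0=0
T0.r0=2 T1.r0=1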